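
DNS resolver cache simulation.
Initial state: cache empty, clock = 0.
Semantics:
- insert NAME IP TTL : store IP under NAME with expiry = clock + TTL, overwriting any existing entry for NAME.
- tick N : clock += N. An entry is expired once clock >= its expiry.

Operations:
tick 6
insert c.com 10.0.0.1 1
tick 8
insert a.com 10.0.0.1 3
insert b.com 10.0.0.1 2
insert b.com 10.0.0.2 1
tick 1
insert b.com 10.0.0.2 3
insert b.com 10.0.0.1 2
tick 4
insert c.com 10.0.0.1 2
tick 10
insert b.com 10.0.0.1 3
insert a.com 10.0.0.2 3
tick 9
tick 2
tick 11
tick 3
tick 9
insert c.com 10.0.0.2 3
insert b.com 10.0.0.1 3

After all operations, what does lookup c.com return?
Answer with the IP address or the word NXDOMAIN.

Answer: 10.0.0.2

Derivation:
Op 1: tick 6 -> clock=6.
Op 2: insert c.com -> 10.0.0.1 (expiry=6+1=7). clock=6
Op 3: tick 8 -> clock=14. purged={c.com}
Op 4: insert a.com -> 10.0.0.1 (expiry=14+3=17). clock=14
Op 5: insert b.com -> 10.0.0.1 (expiry=14+2=16). clock=14
Op 6: insert b.com -> 10.0.0.2 (expiry=14+1=15). clock=14
Op 7: tick 1 -> clock=15. purged={b.com}
Op 8: insert b.com -> 10.0.0.2 (expiry=15+3=18). clock=15
Op 9: insert b.com -> 10.0.0.1 (expiry=15+2=17). clock=15
Op 10: tick 4 -> clock=19. purged={a.com,b.com}
Op 11: insert c.com -> 10.0.0.1 (expiry=19+2=21). clock=19
Op 12: tick 10 -> clock=29. purged={c.com}
Op 13: insert b.com -> 10.0.0.1 (expiry=29+3=32). clock=29
Op 14: insert a.com -> 10.0.0.2 (expiry=29+3=32). clock=29
Op 15: tick 9 -> clock=38. purged={a.com,b.com}
Op 16: tick 2 -> clock=40.
Op 17: tick 11 -> clock=51.
Op 18: tick 3 -> clock=54.
Op 19: tick 9 -> clock=63.
Op 20: insert c.com -> 10.0.0.2 (expiry=63+3=66). clock=63
Op 21: insert b.com -> 10.0.0.1 (expiry=63+3=66). clock=63
lookup c.com: present, ip=10.0.0.2 expiry=66 > clock=63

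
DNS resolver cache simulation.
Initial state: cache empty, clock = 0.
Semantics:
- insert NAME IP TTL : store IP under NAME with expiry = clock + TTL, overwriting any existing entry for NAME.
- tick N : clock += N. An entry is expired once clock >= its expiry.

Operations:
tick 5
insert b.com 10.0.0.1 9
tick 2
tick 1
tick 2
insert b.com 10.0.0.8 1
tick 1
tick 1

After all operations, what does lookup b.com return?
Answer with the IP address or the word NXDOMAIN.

Op 1: tick 5 -> clock=5.
Op 2: insert b.com -> 10.0.0.1 (expiry=5+9=14). clock=5
Op 3: tick 2 -> clock=7.
Op 4: tick 1 -> clock=8.
Op 5: tick 2 -> clock=10.
Op 6: insert b.com -> 10.0.0.8 (expiry=10+1=11). clock=10
Op 7: tick 1 -> clock=11. purged={b.com}
Op 8: tick 1 -> clock=12.
lookup b.com: not in cache (expired or never inserted)

Answer: NXDOMAIN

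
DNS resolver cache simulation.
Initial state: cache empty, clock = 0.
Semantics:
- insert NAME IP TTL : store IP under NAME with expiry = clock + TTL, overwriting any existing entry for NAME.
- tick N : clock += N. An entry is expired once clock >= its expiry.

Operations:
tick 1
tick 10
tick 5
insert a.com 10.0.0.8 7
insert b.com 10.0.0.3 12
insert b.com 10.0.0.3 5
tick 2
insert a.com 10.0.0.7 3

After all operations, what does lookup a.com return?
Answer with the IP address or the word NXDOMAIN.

Op 1: tick 1 -> clock=1.
Op 2: tick 10 -> clock=11.
Op 3: tick 5 -> clock=16.
Op 4: insert a.com -> 10.0.0.8 (expiry=16+7=23). clock=16
Op 5: insert b.com -> 10.0.0.3 (expiry=16+12=28). clock=16
Op 6: insert b.com -> 10.0.0.3 (expiry=16+5=21). clock=16
Op 7: tick 2 -> clock=18.
Op 8: insert a.com -> 10.0.0.7 (expiry=18+3=21). clock=18
lookup a.com: present, ip=10.0.0.7 expiry=21 > clock=18

Answer: 10.0.0.7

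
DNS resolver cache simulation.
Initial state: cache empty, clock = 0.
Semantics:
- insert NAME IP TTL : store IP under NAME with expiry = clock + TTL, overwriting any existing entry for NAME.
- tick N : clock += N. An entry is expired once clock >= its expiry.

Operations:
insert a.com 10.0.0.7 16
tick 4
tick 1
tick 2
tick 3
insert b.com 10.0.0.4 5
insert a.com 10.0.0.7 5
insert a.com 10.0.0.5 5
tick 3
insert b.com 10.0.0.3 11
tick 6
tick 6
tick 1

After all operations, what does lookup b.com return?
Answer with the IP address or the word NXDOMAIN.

Op 1: insert a.com -> 10.0.0.7 (expiry=0+16=16). clock=0
Op 2: tick 4 -> clock=4.
Op 3: tick 1 -> clock=5.
Op 4: tick 2 -> clock=7.
Op 5: tick 3 -> clock=10.
Op 6: insert b.com -> 10.0.0.4 (expiry=10+5=15). clock=10
Op 7: insert a.com -> 10.0.0.7 (expiry=10+5=15). clock=10
Op 8: insert a.com -> 10.0.0.5 (expiry=10+5=15). clock=10
Op 9: tick 3 -> clock=13.
Op 10: insert b.com -> 10.0.0.3 (expiry=13+11=24). clock=13
Op 11: tick 6 -> clock=19. purged={a.com}
Op 12: tick 6 -> clock=25. purged={b.com}
Op 13: tick 1 -> clock=26.
lookup b.com: not in cache (expired or never inserted)

Answer: NXDOMAIN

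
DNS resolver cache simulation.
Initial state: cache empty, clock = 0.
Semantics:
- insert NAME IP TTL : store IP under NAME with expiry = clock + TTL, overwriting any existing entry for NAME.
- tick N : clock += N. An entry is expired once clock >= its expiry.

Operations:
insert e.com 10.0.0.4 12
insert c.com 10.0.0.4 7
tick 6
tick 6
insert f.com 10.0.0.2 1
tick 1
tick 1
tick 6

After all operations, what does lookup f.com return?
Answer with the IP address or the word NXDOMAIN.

Op 1: insert e.com -> 10.0.0.4 (expiry=0+12=12). clock=0
Op 2: insert c.com -> 10.0.0.4 (expiry=0+7=7). clock=0
Op 3: tick 6 -> clock=6.
Op 4: tick 6 -> clock=12. purged={c.com,e.com}
Op 5: insert f.com -> 10.0.0.2 (expiry=12+1=13). clock=12
Op 6: tick 1 -> clock=13. purged={f.com}
Op 7: tick 1 -> clock=14.
Op 8: tick 6 -> clock=20.
lookup f.com: not in cache (expired or never inserted)

Answer: NXDOMAIN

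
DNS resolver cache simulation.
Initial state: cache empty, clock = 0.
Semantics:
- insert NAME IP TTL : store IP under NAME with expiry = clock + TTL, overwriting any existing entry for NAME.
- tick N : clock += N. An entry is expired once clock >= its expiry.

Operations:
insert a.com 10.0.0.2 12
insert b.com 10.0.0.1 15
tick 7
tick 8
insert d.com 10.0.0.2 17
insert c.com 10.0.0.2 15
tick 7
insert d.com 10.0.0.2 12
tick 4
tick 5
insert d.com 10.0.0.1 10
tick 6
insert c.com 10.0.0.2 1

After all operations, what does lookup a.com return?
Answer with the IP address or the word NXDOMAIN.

Op 1: insert a.com -> 10.0.0.2 (expiry=0+12=12). clock=0
Op 2: insert b.com -> 10.0.0.1 (expiry=0+15=15). clock=0
Op 3: tick 7 -> clock=7.
Op 4: tick 8 -> clock=15. purged={a.com,b.com}
Op 5: insert d.com -> 10.0.0.2 (expiry=15+17=32). clock=15
Op 6: insert c.com -> 10.0.0.2 (expiry=15+15=30). clock=15
Op 7: tick 7 -> clock=22.
Op 8: insert d.com -> 10.0.0.2 (expiry=22+12=34). clock=22
Op 9: tick 4 -> clock=26.
Op 10: tick 5 -> clock=31. purged={c.com}
Op 11: insert d.com -> 10.0.0.1 (expiry=31+10=41). clock=31
Op 12: tick 6 -> clock=37.
Op 13: insert c.com -> 10.0.0.2 (expiry=37+1=38). clock=37
lookup a.com: not in cache (expired or never inserted)

Answer: NXDOMAIN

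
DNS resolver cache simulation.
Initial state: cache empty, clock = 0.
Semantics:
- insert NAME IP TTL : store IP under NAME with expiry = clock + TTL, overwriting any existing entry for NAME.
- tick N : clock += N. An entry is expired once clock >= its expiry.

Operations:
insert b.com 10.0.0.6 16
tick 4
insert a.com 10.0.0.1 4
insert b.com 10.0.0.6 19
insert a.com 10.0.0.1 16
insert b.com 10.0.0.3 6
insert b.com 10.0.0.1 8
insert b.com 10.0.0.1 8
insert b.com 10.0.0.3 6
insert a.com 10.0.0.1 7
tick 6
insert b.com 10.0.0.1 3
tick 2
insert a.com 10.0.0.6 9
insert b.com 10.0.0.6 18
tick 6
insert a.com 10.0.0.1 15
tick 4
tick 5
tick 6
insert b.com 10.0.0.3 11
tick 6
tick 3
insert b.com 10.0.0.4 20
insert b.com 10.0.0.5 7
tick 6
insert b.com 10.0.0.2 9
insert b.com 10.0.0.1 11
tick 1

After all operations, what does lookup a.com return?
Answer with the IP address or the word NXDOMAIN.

Answer: NXDOMAIN

Derivation:
Op 1: insert b.com -> 10.0.0.6 (expiry=0+16=16). clock=0
Op 2: tick 4 -> clock=4.
Op 3: insert a.com -> 10.0.0.1 (expiry=4+4=8). clock=4
Op 4: insert b.com -> 10.0.0.6 (expiry=4+19=23). clock=4
Op 5: insert a.com -> 10.0.0.1 (expiry=4+16=20). clock=4
Op 6: insert b.com -> 10.0.0.3 (expiry=4+6=10). clock=4
Op 7: insert b.com -> 10.0.0.1 (expiry=4+8=12). clock=4
Op 8: insert b.com -> 10.0.0.1 (expiry=4+8=12). clock=4
Op 9: insert b.com -> 10.0.0.3 (expiry=4+6=10). clock=4
Op 10: insert a.com -> 10.0.0.1 (expiry=4+7=11). clock=4
Op 11: tick 6 -> clock=10. purged={b.com}
Op 12: insert b.com -> 10.0.0.1 (expiry=10+3=13). clock=10
Op 13: tick 2 -> clock=12. purged={a.com}
Op 14: insert a.com -> 10.0.0.6 (expiry=12+9=21). clock=12
Op 15: insert b.com -> 10.0.0.6 (expiry=12+18=30). clock=12
Op 16: tick 6 -> clock=18.
Op 17: insert a.com -> 10.0.0.1 (expiry=18+15=33). clock=18
Op 18: tick 4 -> clock=22.
Op 19: tick 5 -> clock=27.
Op 20: tick 6 -> clock=33. purged={a.com,b.com}
Op 21: insert b.com -> 10.0.0.3 (expiry=33+11=44). clock=33
Op 22: tick 6 -> clock=39.
Op 23: tick 3 -> clock=42.
Op 24: insert b.com -> 10.0.0.4 (expiry=42+20=62). clock=42
Op 25: insert b.com -> 10.0.0.5 (expiry=42+7=49). clock=42
Op 26: tick 6 -> clock=48.
Op 27: insert b.com -> 10.0.0.2 (expiry=48+9=57). clock=48
Op 28: insert b.com -> 10.0.0.1 (expiry=48+11=59). clock=48
Op 29: tick 1 -> clock=49.
lookup a.com: not in cache (expired or never inserted)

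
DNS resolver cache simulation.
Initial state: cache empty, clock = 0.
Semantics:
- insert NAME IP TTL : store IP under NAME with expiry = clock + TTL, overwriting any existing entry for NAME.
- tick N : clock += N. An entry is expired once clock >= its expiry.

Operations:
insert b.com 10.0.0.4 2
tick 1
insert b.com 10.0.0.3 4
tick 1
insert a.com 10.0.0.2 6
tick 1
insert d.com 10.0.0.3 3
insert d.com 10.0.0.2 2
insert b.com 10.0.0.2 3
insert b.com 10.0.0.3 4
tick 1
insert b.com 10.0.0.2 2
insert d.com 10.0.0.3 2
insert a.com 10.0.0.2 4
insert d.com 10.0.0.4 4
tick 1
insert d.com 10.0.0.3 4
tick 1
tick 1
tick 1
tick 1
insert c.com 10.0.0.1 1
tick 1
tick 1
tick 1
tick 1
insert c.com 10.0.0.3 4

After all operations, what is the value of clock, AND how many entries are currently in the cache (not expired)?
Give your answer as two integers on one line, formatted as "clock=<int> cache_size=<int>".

Op 1: insert b.com -> 10.0.0.4 (expiry=0+2=2). clock=0
Op 2: tick 1 -> clock=1.
Op 3: insert b.com -> 10.0.0.3 (expiry=1+4=5). clock=1
Op 4: tick 1 -> clock=2.
Op 5: insert a.com -> 10.0.0.2 (expiry=2+6=8). clock=2
Op 6: tick 1 -> clock=3.
Op 7: insert d.com -> 10.0.0.3 (expiry=3+3=6). clock=3
Op 8: insert d.com -> 10.0.0.2 (expiry=3+2=5). clock=3
Op 9: insert b.com -> 10.0.0.2 (expiry=3+3=6). clock=3
Op 10: insert b.com -> 10.0.0.3 (expiry=3+4=7). clock=3
Op 11: tick 1 -> clock=4.
Op 12: insert b.com -> 10.0.0.2 (expiry=4+2=6). clock=4
Op 13: insert d.com -> 10.0.0.3 (expiry=4+2=6). clock=4
Op 14: insert a.com -> 10.0.0.2 (expiry=4+4=8). clock=4
Op 15: insert d.com -> 10.0.0.4 (expiry=4+4=8). clock=4
Op 16: tick 1 -> clock=5.
Op 17: insert d.com -> 10.0.0.3 (expiry=5+4=9). clock=5
Op 18: tick 1 -> clock=6. purged={b.com}
Op 19: tick 1 -> clock=7.
Op 20: tick 1 -> clock=8. purged={a.com}
Op 21: tick 1 -> clock=9. purged={d.com}
Op 22: insert c.com -> 10.0.0.1 (expiry=9+1=10). clock=9
Op 23: tick 1 -> clock=10. purged={c.com}
Op 24: tick 1 -> clock=11.
Op 25: tick 1 -> clock=12.
Op 26: tick 1 -> clock=13.
Op 27: insert c.com -> 10.0.0.3 (expiry=13+4=17). clock=13
Final clock = 13
Final cache (unexpired): {c.com} -> size=1

Answer: clock=13 cache_size=1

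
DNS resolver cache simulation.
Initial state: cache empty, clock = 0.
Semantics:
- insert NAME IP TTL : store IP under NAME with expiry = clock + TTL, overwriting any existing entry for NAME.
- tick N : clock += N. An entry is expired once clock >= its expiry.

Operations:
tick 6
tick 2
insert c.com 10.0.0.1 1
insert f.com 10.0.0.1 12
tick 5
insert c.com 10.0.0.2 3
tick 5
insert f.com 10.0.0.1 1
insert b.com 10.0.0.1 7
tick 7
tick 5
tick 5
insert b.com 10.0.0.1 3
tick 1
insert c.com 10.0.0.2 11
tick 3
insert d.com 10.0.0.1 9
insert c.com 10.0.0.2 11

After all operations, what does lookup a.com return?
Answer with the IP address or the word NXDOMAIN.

Answer: NXDOMAIN

Derivation:
Op 1: tick 6 -> clock=6.
Op 2: tick 2 -> clock=8.
Op 3: insert c.com -> 10.0.0.1 (expiry=8+1=9). clock=8
Op 4: insert f.com -> 10.0.0.1 (expiry=8+12=20). clock=8
Op 5: tick 5 -> clock=13. purged={c.com}
Op 6: insert c.com -> 10.0.0.2 (expiry=13+3=16). clock=13
Op 7: tick 5 -> clock=18. purged={c.com}
Op 8: insert f.com -> 10.0.0.1 (expiry=18+1=19). clock=18
Op 9: insert b.com -> 10.0.0.1 (expiry=18+7=25). clock=18
Op 10: tick 7 -> clock=25. purged={b.com,f.com}
Op 11: tick 5 -> clock=30.
Op 12: tick 5 -> clock=35.
Op 13: insert b.com -> 10.0.0.1 (expiry=35+3=38). clock=35
Op 14: tick 1 -> clock=36.
Op 15: insert c.com -> 10.0.0.2 (expiry=36+11=47). clock=36
Op 16: tick 3 -> clock=39. purged={b.com}
Op 17: insert d.com -> 10.0.0.1 (expiry=39+9=48). clock=39
Op 18: insert c.com -> 10.0.0.2 (expiry=39+11=50). clock=39
lookup a.com: not in cache (expired or never inserted)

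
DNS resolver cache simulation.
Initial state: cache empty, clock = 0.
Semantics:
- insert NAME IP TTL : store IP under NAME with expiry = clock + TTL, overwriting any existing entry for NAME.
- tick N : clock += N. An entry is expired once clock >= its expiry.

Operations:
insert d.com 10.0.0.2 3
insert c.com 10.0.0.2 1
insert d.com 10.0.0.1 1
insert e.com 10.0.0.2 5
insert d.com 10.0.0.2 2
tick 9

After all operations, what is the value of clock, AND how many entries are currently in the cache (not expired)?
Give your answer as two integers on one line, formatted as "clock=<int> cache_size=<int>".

Answer: clock=9 cache_size=0

Derivation:
Op 1: insert d.com -> 10.0.0.2 (expiry=0+3=3). clock=0
Op 2: insert c.com -> 10.0.0.2 (expiry=0+1=1). clock=0
Op 3: insert d.com -> 10.0.0.1 (expiry=0+1=1). clock=0
Op 4: insert e.com -> 10.0.0.2 (expiry=0+5=5). clock=0
Op 5: insert d.com -> 10.0.0.2 (expiry=0+2=2). clock=0
Op 6: tick 9 -> clock=9. purged={c.com,d.com,e.com}
Final clock = 9
Final cache (unexpired): {} -> size=0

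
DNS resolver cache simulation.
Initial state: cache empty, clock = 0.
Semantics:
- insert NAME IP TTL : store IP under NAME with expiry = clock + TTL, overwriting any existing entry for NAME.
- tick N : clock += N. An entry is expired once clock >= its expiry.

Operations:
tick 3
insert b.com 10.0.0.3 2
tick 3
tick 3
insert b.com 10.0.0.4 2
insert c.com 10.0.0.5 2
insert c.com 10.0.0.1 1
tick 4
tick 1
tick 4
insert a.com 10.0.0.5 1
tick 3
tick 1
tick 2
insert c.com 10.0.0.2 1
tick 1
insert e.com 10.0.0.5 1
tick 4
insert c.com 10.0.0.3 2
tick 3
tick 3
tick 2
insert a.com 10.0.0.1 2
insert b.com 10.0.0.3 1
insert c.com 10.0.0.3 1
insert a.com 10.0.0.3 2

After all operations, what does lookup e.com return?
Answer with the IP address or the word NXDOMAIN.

Answer: NXDOMAIN

Derivation:
Op 1: tick 3 -> clock=3.
Op 2: insert b.com -> 10.0.0.3 (expiry=3+2=5). clock=3
Op 3: tick 3 -> clock=6. purged={b.com}
Op 4: tick 3 -> clock=9.
Op 5: insert b.com -> 10.0.0.4 (expiry=9+2=11). clock=9
Op 6: insert c.com -> 10.0.0.5 (expiry=9+2=11). clock=9
Op 7: insert c.com -> 10.0.0.1 (expiry=9+1=10). clock=9
Op 8: tick 4 -> clock=13. purged={b.com,c.com}
Op 9: tick 1 -> clock=14.
Op 10: tick 4 -> clock=18.
Op 11: insert a.com -> 10.0.0.5 (expiry=18+1=19). clock=18
Op 12: tick 3 -> clock=21. purged={a.com}
Op 13: tick 1 -> clock=22.
Op 14: tick 2 -> clock=24.
Op 15: insert c.com -> 10.0.0.2 (expiry=24+1=25). clock=24
Op 16: tick 1 -> clock=25. purged={c.com}
Op 17: insert e.com -> 10.0.0.5 (expiry=25+1=26). clock=25
Op 18: tick 4 -> clock=29. purged={e.com}
Op 19: insert c.com -> 10.0.0.3 (expiry=29+2=31). clock=29
Op 20: tick 3 -> clock=32. purged={c.com}
Op 21: tick 3 -> clock=35.
Op 22: tick 2 -> clock=37.
Op 23: insert a.com -> 10.0.0.1 (expiry=37+2=39). clock=37
Op 24: insert b.com -> 10.0.0.3 (expiry=37+1=38). clock=37
Op 25: insert c.com -> 10.0.0.3 (expiry=37+1=38). clock=37
Op 26: insert a.com -> 10.0.0.3 (expiry=37+2=39). clock=37
lookup e.com: not in cache (expired or never inserted)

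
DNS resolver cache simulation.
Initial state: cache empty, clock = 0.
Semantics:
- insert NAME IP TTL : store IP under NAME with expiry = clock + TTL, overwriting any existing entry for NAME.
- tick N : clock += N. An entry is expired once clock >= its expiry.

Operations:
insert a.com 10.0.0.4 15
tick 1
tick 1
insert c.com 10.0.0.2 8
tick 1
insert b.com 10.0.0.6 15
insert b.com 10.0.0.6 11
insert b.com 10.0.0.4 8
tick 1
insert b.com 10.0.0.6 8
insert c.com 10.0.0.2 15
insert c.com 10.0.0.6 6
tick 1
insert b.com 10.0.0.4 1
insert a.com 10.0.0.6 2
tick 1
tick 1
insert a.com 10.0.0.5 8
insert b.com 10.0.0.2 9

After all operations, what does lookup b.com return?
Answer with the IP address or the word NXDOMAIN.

Answer: 10.0.0.2

Derivation:
Op 1: insert a.com -> 10.0.0.4 (expiry=0+15=15). clock=0
Op 2: tick 1 -> clock=1.
Op 3: tick 1 -> clock=2.
Op 4: insert c.com -> 10.0.0.2 (expiry=2+8=10). clock=2
Op 5: tick 1 -> clock=3.
Op 6: insert b.com -> 10.0.0.6 (expiry=3+15=18). clock=3
Op 7: insert b.com -> 10.0.0.6 (expiry=3+11=14). clock=3
Op 8: insert b.com -> 10.0.0.4 (expiry=3+8=11). clock=3
Op 9: tick 1 -> clock=4.
Op 10: insert b.com -> 10.0.0.6 (expiry=4+8=12). clock=4
Op 11: insert c.com -> 10.0.0.2 (expiry=4+15=19). clock=4
Op 12: insert c.com -> 10.0.0.6 (expiry=4+6=10). clock=4
Op 13: tick 1 -> clock=5.
Op 14: insert b.com -> 10.0.0.4 (expiry=5+1=6). clock=5
Op 15: insert a.com -> 10.0.0.6 (expiry=5+2=7). clock=5
Op 16: tick 1 -> clock=6. purged={b.com}
Op 17: tick 1 -> clock=7. purged={a.com}
Op 18: insert a.com -> 10.0.0.5 (expiry=7+8=15). clock=7
Op 19: insert b.com -> 10.0.0.2 (expiry=7+9=16). clock=7
lookup b.com: present, ip=10.0.0.2 expiry=16 > clock=7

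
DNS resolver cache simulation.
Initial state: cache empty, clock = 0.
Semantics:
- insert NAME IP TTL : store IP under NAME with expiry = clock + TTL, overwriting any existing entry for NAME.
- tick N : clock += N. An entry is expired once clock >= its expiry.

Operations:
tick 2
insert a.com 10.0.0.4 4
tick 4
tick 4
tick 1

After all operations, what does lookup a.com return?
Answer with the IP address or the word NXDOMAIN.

Op 1: tick 2 -> clock=2.
Op 2: insert a.com -> 10.0.0.4 (expiry=2+4=6). clock=2
Op 3: tick 4 -> clock=6. purged={a.com}
Op 4: tick 4 -> clock=10.
Op 5: tick 1 -> clock=11.
lookup a.com: not in cache (expired or never inserted)

Answer: NXDOMAIN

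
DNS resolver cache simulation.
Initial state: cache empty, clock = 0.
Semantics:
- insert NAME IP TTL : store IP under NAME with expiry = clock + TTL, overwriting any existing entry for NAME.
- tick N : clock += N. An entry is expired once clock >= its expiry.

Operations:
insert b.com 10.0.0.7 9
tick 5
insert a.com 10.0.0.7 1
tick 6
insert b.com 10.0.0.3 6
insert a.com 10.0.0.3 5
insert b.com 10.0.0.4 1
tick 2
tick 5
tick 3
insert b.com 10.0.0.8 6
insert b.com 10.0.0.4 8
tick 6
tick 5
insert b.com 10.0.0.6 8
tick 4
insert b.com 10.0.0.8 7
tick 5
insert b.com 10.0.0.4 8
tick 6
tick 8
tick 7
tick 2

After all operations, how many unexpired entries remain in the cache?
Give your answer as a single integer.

Answer: 0

Derivation:
Op 1: insert b.com -> 10.0.0.7 (expiry=0+9=9). clock=0
Op 2: tick 5 -> clock=5.
Op 3: insert a.com -> 10.0.0.7 (expiry=5+1=6). clock=5
Op 4: tick 6 -> clock=11. purged={a.com,b.com}
Op 5: insert b.com -> 10.0.0.3 (expiry=11+6=17). clock=11
Op 6: insert a.com -> 10.0.0.3 (expiry=11+5=16). clock=11
Op 7: insert b.com -> 10.0.0.4 (expiry=11+1=12). clock=11
Op 8: tick 2 -> clock=13. purged={b.com}
Op 9: tick 5 -> clock=18. purged={a.com}
Op 10: tick 3 -> clock=21.
Op 11: insert b.com -> 10.0.0.8 (expiry=21+6=27). clock=21
Op 12: insert b.com -> 10.0.0.4 (expiry=21+8=29). clock=21
Op 13: tick 6 -> clock=27.
Op 14: tick 5 -> clock=32. purged={b.com}
Op 15: insert b.com -> 10.0.0.6 (expiry=32+8=40). clock=32
Op 16: tick 4 -> clock=36.
Op 17: insert b.com -> 10.0.0.8 (expiry=36+7=43). clock=36
Op 18: tick 5 -> clock=41.
Op 19: insert b.com -> 10.0.0.4 (expiry=41+8=49). clock=41
Op 20: tick 6 -> clock=47.
Op 21: tick 8 -> clock=55. purged={b.com}
Op 22: tick 7 -> clock=62.
Op 23: tick 2 -> clock=64.
Final cache (unexpired): {} -> size=0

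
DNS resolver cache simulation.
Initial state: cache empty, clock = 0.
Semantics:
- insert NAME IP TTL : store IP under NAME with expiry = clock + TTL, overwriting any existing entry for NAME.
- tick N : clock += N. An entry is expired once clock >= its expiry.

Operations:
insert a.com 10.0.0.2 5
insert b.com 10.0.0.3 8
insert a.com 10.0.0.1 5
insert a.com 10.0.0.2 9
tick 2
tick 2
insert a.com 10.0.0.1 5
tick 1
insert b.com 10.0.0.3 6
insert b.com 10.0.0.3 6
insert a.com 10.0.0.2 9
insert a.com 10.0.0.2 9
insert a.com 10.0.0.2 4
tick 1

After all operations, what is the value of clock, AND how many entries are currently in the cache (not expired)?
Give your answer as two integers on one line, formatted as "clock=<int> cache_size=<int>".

Op 1: insert a.com -> 10.0.0.2 (expiry=0+5=5). clock=0
Op 2: insert b.com -> 10.0.0.3 (expiry=0+8=8). clock=0
Op 3: insert a.com -> 10.0.0.1 (expiry=0+5=5). clock=0
Op 4: insert a.com -> 10.0.0.2 (expiry=0+9=9). clock=0
Op 5: tick 2 -> clock=2.
Op 6: tick 2 -> clock=4.
Op 7: insert a.com -> 10.0.0.1 (expiry=4+5=9). clock=4
Op 8: tick 1 -> clock=5.
Op 9: insert b.com -> 10.0.0.3 (expiry=5+6=11). clock=5
Op 10: insert b.com -> 10.0.0.3 (expiry=5+6=11). clock=5
Op 11: insert a.com -> 10.0.0.2 (expiry=5+9=14). clock=5
Op 12: insert a.com -> 10.0.0.2 (expiry=5+9=14). clock=5
Op 13: insert a.com -> 10.0.0.2 (expiry=5+4=9). clock=5
Op 14: tick 1 -> clock=6.
Final clock = 6
Final cache (unexpired): {a.com,b.com} -> size=2

Answer: clock=6 cache_size=2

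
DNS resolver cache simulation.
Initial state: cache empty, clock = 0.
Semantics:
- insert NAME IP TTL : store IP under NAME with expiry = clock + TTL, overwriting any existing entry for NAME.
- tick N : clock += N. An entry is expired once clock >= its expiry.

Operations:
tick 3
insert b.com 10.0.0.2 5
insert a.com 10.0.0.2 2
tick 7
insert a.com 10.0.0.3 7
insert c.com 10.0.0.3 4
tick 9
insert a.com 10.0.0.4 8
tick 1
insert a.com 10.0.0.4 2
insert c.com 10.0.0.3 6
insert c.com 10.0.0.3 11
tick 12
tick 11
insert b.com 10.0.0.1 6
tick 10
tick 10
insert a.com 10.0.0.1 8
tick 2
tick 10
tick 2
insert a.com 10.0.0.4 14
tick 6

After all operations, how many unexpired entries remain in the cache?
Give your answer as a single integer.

Op 1: tick 3 -> clock=3.
Op 2: insert b.com -> 10.0.0.2 (expiry=3+5=8). clock=3
Op 3: insert a.com -> 10.0.0.2 (expiry=3+2=5). clock=3
Op 4: tick 7 -> clock=10. purged={a.com,b.com}
Op 5: insert a.com -> 10.0.0.3 (expiry=10+7=17). clock=10
Op 6: insert c.com -> 10.0.0.3 (expiry=10+4=14). clock=10
Op 7: tick 9 -> clock=19. purged={a.com,c.com}
Op 8: insert a.com -> 10.0.0.4 (expiry=19+8=27). clock=19
Op 9: tick 1 -> clock=20.
Op 10: insert a.com -> 10.0.0.4 (expiry=20+2=22). clock=20
Op 11: insert c.com -> 10.0.0.3 (expiry=20+6=26). clock=20
Op 12: insert c.com -> 10.0.0.3 (expiry=20+11=31). clock=20
Op 13: tick 12 -> clock=32. purged={a.com,c.com}
Op 14: tick 11 -> clock=43.
Op 15: insert b.com -> 10.0.0.1 (expiry=43+6=49). clock=43
Op 16: tick 10 -> clock=53. purged={b.com}
Op 17: tick 10 -> clock=63.
Op 18: insert a.com -> 10.0.0.1 (expiry=63+8=71). clock=63
Op 19: tick 2 -> clock=65.
Op 20: tick 10 -> clock=75. purged={a.com}
Op 21: tick 2 -> clock=77.
Op 22: insert a.com -> 10.0.0.4 (expiry=77+14=91). clock=77
Op 23: tick 6 -> clock=83.
Final cache (unexpired): {a.com} -> size=1

Answer: 1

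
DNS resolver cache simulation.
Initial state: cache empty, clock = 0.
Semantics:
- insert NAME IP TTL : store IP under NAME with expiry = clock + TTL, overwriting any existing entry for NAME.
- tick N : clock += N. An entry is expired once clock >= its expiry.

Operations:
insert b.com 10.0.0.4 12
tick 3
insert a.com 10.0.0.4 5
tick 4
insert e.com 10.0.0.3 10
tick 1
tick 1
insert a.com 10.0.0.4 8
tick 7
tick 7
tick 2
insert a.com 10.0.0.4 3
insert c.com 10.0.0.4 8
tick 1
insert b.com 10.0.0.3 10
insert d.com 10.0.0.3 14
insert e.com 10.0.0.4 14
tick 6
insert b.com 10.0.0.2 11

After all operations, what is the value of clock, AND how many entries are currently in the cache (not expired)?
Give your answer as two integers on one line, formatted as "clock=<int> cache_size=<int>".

Answer: clock=32 cache_size=4

Derivation:
Op 1: insert b.com -> 10.0.0.4 (expiry=0+12=12). clock=0
Op 2: tick 3 -> clock=3.
Op 3: insert a.com -> 10.0.0.4 (expiry=3+5=8). clock=3
Op 4: tick 4 -> clock=7.
Op 5: insert e.com -> 10.0.0.3 (expiry=7+10=17). clock=7
Op 6: tick 1 -> clock=8. purged={a.com}
Op 7: tick 1 -> clock=9.
Op 8: insert a.com -> 10.0.0.4 (expiry=9+8=17). clock=9
Op 9: tick 7 -> clock=16. purged={b.com}
Op 10: tick 7 -> clock=23. purged={a.com,e.com}
Op 11: tick 2 -> clock=25.
Op 12: insert a.com -> 10.0.0.4 (expiry=25+3=28). clock=25
Op 13: insert c.com -> 10.0.0.4 (expiry=25+8=33). clock=25
Op 14: tick 1 -> clock=26.
Op 15: insert b.com -> 10.0.0.3 (expiry=26+10=36). clock=26
Op 16: insert d.com -> 10.0.0.3 (expiry=26+14=40). clock=26
Op 17: insert e.com -> 10.0.0.4 (expiry=26+14=40). clock=26
Op 18: tick 6 -> clock=32. purged={a.com}
Op 19: insert b.com -> 10.0.0.2 (expiry=32+11=43). clock=32
Final clock = 32
Final cache (unexpired): {b.com,c.com,d.com,e.com} -> size=4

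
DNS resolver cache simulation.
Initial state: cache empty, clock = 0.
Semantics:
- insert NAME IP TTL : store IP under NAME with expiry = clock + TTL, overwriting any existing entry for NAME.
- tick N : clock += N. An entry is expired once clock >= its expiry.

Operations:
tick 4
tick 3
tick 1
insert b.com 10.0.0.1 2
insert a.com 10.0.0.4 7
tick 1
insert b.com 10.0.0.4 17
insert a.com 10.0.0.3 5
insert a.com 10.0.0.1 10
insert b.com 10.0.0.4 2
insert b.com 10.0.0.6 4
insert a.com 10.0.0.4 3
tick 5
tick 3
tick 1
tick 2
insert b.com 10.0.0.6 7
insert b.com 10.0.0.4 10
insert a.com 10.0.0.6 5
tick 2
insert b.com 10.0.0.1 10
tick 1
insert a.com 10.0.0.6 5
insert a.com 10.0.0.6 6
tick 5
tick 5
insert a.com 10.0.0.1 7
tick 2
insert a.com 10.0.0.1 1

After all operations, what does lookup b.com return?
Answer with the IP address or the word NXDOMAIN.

Op 1: tick 4 -> clock=4.
Op 2: tick 3 -> clock=7.
Op 3: tick 1 -> clock=8.
Op 4: insert b.com -> 10.0.0.1 (expiry=8+2=10). clock=8
Op 5: insert a.com -> 10.0.0.4 (expiry=8+7=15). clock=8
Op 6: tick 1 -> clock=9.
Op 7: insert b.com -> 10.0.0.4 (expiry=9+17=26). clock=9
Op 8: insert a.com -> 10.0.0.3 (expiry=9+5=14). clock=9
Op 9: insert a.com -> 10.0.0.1 (expiry=9+10=19). clock=9
Op 10: insert b.com -> 10.0.0.4 (expiry=9+2=11). clock=9
Op 11: insert b.com -> 10.0.0.6 (expiry=9+4=13). clock=9
Op 12: insert a.com -> 10.0.0.4 (expiry=9+3=12). clock=9
Op 13: tick 5 -> clock=14. purged={a.com,b.com}
Op 14: tick 3 -> clock=17.
Op 15: tick 1 -> clock=18.
Op 16: tick 2 -> clock=20.
Op 17: insert b.com -> 10.0.0.6 (expiry=20+7=27). clock=20
Op 18: insert b.com -> 10.0.0.4 (expiry=20+10=30). clock=20
Op 19: insert a.com -> 10.0.0.6 (expiry=20+5=25). clock=20
Op 20: tick 2 -> clock=22.
Op 21: insert b.com -> 10.0.0.1 (expiry=22+10=32). clock=22
Op 22: tick 1 -> clock=23.
Op 23: insert a.com -> 10.0.0.6 (expiry=23+5=28). clock=23
Op 24: insert a.com -> 10.0.0.6 (expiry=23+6=29). clock=23
Op 25: tick 5 -> clock=28.
Op 26: tick 5 -> clock=33. purged={a.com,b.com}
Op 27: insert a.com -> 10.0.0.1 (expiry=33+7=40). clock=33
Op 28: tick 2 -> clock=35.
Op 29: insert a.com -> 10.0.0.1 (expiry=35+1=36). clock=35
lookup b.com: not in cache (expired or never inserted)

Answer: NXDOMAIN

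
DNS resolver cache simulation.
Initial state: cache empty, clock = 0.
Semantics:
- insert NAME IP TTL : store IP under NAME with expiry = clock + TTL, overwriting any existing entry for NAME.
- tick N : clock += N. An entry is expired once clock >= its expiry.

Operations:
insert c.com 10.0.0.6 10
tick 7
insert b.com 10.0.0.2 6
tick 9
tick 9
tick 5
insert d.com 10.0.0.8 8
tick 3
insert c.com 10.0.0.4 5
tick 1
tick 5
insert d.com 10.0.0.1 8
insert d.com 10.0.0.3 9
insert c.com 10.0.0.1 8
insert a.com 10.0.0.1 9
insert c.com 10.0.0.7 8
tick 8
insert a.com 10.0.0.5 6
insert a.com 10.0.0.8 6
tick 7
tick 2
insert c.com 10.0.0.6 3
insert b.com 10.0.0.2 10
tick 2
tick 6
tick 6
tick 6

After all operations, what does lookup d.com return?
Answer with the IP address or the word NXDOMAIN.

Op 1: insert c.com -> 10.0.0.6 (expiry=0+10=10). clock=0
Op 2: tick 7 -> clock=7.
Op 3: insert b.com -> 10.0.0.2 (expiry=7+6=13). clock=7
Op 4: tick 9 -> clock=16. purged={b.com,c.com}
Op 5: tick 9 -> clock=25.
Op 6: tick 5 -> clock=30.
Op 7: insert d.com -> 10.0.0.8 (expiry=30+8=38). clock=30
Op 8: tick 3 -> clock=33.
Op 9: insert c.com -> 10.0.0.4 (expiry=33+5=38). clock=33
Op 10: tick 1 -> clock=34.
Op 11: tick 5 -> clock=39. purged={c.com,d.com}
Op 12: insert d.com -> 10.0.0.1 (expiry=39+8=47). clock=39
Op 13: insert d.com -> 10.0.0.3 (expiry=39+9=48). clock=39
Op 14: insert c.com -> 10.0.0.1 (expiry=39+8=47). clock=39
Op 15: insert a.com -> 10.0.0.1 (expiry=39+9=48). clock=39
Op 16: insert c.com -> 10.0.0.7 (expiry=39+8=47). clock=39
Op 17: tick 8 -> clock=47. purged={c.com}
Op 18: insert a.com -> 10.0.0.5 (expiry=47+6=53). clock=47
Op 19: insert a.com -> 10.0.0.8 (expiry=47+6=53). clock=47
Op 20: tick 7 -> clock=54. purged={a.com,d.com}
Op 21: tick 2 -> clock=56.
Op 22: insert c.com -> 10.0.0.6 (expiry=56+3=59). clock=56
Op 23: insert b.com -> 10.0.0.2 (expiry=56+10=66). clock=56
Op 24: tick 2 -> clock=58.
Op 25: tick 6 -> clock=64. purged={c.com}
Op 26: tick 6 -> clock=70. purged={b.com}
Op 27: tick 6 -> clock=76.
lookup d.com: not in cache (expired or never inserted)

Answer: NXDOMAIN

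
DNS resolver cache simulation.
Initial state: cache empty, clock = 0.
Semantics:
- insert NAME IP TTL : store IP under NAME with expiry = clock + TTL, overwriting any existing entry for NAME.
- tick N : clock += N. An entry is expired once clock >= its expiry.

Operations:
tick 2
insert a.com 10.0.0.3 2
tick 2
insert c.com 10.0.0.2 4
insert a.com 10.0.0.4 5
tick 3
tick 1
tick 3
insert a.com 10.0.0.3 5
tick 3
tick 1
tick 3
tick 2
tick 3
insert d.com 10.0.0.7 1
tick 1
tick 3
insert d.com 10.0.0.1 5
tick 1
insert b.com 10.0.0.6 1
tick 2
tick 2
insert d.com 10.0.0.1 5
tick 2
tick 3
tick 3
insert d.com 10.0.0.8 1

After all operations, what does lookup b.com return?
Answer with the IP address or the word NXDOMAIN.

Answer: NXDOMAIN

Derivation:
Op 1: tick 2 -> clock=2.
Op 2: insert a.com -> 10.0.0.3 (expiry=2+2=4). clock=2
Op 3: tick 2 -> clock=4. purged={a.com}
Op 4: insert c.com -> 10.0.0.2 (expiry=4+4=8). clock=4
Op 5: insert a.com -> 10.0.0.4 (expiry=4+5=9). clock=4
Op 6: tick 3 -> clock=7.
Op 7: tick 1 -> clock=8. purged={c.com}
Op 8: tick 3 -> clock=11. purged={a.com}
Op 9: insert a.com -> 10.0.0.3 (expiry=11+5=16). clock=11
Op 10: tick 3 -> clock=14.
Op 11: tick 1 -> clock=15.
Op 12: tick 3 -> clock=18. purged={a.com}
Op 13: tick 2 -> clock=20.
Op 14: tick 3 -> clock=23.
Op 15: insert d.com -> 10.0.0.7 (expiry=23+1=24). clock=23
Op 16: tick 1 -> clock=24. purged={d.com}
Op 17: tick 3 -> clock=27.
Op 18: insert d.com -> 10.0.0.1 (expiry=27+5=32). clock=27
Op 19: tick 1 -> clock=28.
Op 20: insert b.com -> 10.0.0.6 (expiry=28+1=29). clock=28
Op 21: tick 2 -> clock=30. purged={b.com}
Op 22: tick 2 -> clock=32. purged={d.com}
Op 23: insert d.com -> 10.0.0.1 (expiry=32+5=37). clock=32
Op 24: tick 2 -> clock=34.
Op 25: tick 3 -> clock=37. purged={d.com}
Op 26: tick 3 -> clock=40.
Op 27: insert d.com -> 10.0.0.8 (expiry=40+1=41). clock=40
lookup b.com: not in cache (expired or never inserted)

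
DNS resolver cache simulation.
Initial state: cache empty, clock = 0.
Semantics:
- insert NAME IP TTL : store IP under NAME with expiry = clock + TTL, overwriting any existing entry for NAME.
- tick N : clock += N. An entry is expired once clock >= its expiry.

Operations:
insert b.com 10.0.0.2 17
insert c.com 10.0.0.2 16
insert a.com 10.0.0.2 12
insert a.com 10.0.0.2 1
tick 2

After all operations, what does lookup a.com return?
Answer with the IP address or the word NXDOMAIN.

Op 1: insert b.com -> 10.0.0.2 (expiry=0+17=17). clock=0
Op 2: insert c.com -> 10.0.0.2 (expiry=0+16=16). clock=0
Op 3: insert a.com -> 10.0.0.2 (expiry=0+12=12). clock=0
Op 4: insert a.com -> 10.0.0.2 (expiry=0+1=1). clock=0
Op 5: tick 2 -> clock=2. purged={a.com}
lookup a.com: not in cache (expired or never inserted)

Answer: NXDOMAIN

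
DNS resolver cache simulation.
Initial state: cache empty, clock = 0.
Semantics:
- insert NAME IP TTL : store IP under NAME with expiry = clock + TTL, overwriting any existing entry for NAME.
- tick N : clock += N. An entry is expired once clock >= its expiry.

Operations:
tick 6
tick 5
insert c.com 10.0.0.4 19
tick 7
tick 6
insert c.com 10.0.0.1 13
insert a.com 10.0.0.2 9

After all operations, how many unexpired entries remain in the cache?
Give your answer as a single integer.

Answer: 2

Derivation:
Op 1: tick 6 -> clock=6.
Op 2: tick 5 -> clock=11.
Op 3: insert c.com -> 10.0.0.4 (expiry=11+19=30). clock=11
Op 4: tick 7 -> clock=18.
Op 5: tick 6 -> clock=24.
Op 6: insert c.com -> 10.0.0.1 (expiry=24+13=37). clock=24
Op 7: insert a.com -> 10.0.0.2 (expiry=24+9=33). clock=24
Final cache (unexpired): {a.com,c.com} -> size=2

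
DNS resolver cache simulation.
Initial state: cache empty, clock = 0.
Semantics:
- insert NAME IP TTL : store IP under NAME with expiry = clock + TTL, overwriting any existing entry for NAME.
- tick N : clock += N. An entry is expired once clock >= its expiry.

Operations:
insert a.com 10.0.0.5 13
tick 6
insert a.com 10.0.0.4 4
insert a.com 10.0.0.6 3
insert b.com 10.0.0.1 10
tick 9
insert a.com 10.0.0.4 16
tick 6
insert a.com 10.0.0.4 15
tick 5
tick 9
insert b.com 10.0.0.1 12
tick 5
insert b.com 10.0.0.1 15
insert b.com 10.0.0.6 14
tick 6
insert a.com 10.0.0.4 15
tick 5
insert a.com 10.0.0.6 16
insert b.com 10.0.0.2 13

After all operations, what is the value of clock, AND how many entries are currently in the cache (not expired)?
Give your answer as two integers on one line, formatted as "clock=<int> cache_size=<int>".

Op 1: insert a.com -> 10.0.0.5 (expiry=0+13=13). clock=0
Op 2: tick 6 -> clock=6.
Op 3: insert a.com -> 10.0.0.4 (expiry=6+4=10). clock=6
Op 4: insert a.com -> 10.0.0.6 (expiry=6+3=9). clock=6
Op 5: insert b.com -> 10.0.0.1 (expiry=6+10=16). clock=6
Op 6: tick 9 -> clock=15. purged={a.com}
Op 7: insert a.com -> 10.0.0.4 (expiry=15+16=31). clock=15
Op 8: tick 6 -> clock=21. purged={b.com}
Op 9: insert a.com -> 10.0.0.4 (expiry=21+15=36). clock=21
Op 10: tick 5 -> clock=26.
Op 11: tick 9 -> clock=35.
Op 12: insert b.com -> 10.0.0.1 (expiry=35+12=47). clock=35
Op 13: tick 5 -> clock=40. purged={a.com}
Op 14: insert b.com -> 10.0.0.1 (expiry=40+15=55). clock=40
Op 15: insert b.com -> 10.0.0.6 (expiry=40+14=54). clock=40
Op 16: tick 6 -> clock=46.
Op 17: insert a.com -> 10.0.0.4 (expiry=46+15=61). clock=46
Op 18: tick 5 -> clock=51.
Op 19: insert a.com -> 10.0.0.6 (expiry=51+16=67). clock=51
Op 20: insert b.com -> 10.0.0.2 (expiry=51+13=64). clock=51
Final clock = 51
Final cache (unexpired): {a.com,b.com} -> size=2

Answer: clock=51 cache_size=2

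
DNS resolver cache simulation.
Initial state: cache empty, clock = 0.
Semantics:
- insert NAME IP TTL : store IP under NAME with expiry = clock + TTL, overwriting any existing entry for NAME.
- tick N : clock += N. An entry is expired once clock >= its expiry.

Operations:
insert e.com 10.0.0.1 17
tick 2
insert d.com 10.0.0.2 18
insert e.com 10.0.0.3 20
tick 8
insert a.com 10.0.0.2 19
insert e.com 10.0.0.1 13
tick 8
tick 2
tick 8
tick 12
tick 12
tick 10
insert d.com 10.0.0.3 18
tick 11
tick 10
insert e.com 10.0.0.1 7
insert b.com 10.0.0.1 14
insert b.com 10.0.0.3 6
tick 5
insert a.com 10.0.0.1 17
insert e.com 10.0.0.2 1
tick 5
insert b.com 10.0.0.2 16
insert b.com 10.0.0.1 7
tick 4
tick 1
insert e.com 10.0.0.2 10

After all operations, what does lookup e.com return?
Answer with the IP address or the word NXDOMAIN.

Answer: 10.0.0.2

Derivation:
Op 1: insert e.com -> 10.0.0.1 (expiry=0+17=17). clock=0
Op 2: tick 2 -> clock=2.
Op 3: insert d.com -> 10.0.0.2 (expiry=2+18=20). clock=2
Op 4: insert e.com -> 10.0.0.3 (expiry=2+20=22). clock=2
Op 5: tick 8 -> clock=10.
Op 6: insert a.com -> 10.0.0.2 (expiry=10+19=29). clock=10
Op 7: insert e.com -> 10.0.0.1 (expiry=10+13=23). clock=10
Op 8: tick 8 -> clock=18.
Op 9: tick 2 -> clock=20. purged={d.com}
Op 10: tick 8 -> clock=28. purged={e.com}
Op 11: tick 12 -> clock=40. purged={a.com}
Op 12: tick 12 -> clock=52.
Op 13: tick 10 -> clock=62.
Op 14: insert d.com -> 10.0.0.3 (expiry=62+18=80). clock=62
Op 15: tick 11 -> clock=73.
Op 16: tick 10 -> clock=83. purged={d.com}
Op 17: insert e.com -> 10.0.0.1 (expiry=83+7=90). clock=83
Op 18: insert b.com -> 10.0.0.1 (expiry=83+14=97). clock=83
Op 19: insert b.com -> 10.0.0.3 (expiry=83+6=89). clock=83
Op 20: tick 5 -> clock=88.
Op 21: insert a.com -> 10.0.0.1 (expiry=88+17=105). clock=88
Op 22: insert e.com -> 10.0.0.2 (expiry=88+1=89). clock=88
Op 23: tick 5 -> clock=93. purged={b.com,e.com}
Op 24: insert b.com -> 10.0.0.2 (expiry=93+16=109). clock=93
Op 25: insert b.com -> 10.0.0.1 (expiry=93+7=100). clock=93
Op 26: tick 4 -> clock=97.
Op 27: tick 1 -> clock=98.
Op 28: insert e.com -> 10.0.0.2 (expiry=98+10=108). clock=98
lookup e.com: present, ip=10.0.0.2 expiry=108 > clock=98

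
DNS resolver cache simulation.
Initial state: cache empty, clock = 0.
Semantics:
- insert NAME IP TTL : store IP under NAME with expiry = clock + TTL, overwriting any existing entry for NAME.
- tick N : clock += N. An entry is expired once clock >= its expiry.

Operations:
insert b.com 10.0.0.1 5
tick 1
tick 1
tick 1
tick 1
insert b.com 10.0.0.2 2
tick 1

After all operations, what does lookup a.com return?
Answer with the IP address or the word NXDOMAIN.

Answer: NXDOMAIN

Derivation:
Op 1: insert b.com -> 10.0.0.1 (expiry=0+5=5). clock=0
Op 2: tick 1 -> clock=1.
Op 3: tick 1 -> clock=2.
Op 4: tick 1 -> clock=3.
Op 5: tick 1 -> clock=4.
Op 6: insert b.com -> 10.0.0.2 (expiry=4+2=6). clock=4
Op 7: tick 1 -> clock=5.
lookup a.com: not in cache (expired or never inserted)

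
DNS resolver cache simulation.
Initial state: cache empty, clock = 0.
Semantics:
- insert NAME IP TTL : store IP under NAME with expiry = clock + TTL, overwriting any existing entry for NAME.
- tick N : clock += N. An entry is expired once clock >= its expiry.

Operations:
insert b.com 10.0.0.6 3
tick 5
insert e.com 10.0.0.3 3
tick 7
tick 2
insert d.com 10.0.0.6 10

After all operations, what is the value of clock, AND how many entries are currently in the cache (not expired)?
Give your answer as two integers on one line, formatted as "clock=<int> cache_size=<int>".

Op 1: insert b.com -> 10.0.0.6 (expiry=0+3=3). clock=0
Op 2: tick 5 -> clock=5. purged={b.com}
Op 3: insert e.com -> 10.0.0.3 (expiry=5+3=8). clock=5
Op 4: tick 7 -> clock=12. purged={e.com}
Op 5: tick 2 -> clock=14.
Op 6: insert d.com -> 10.0.0.6 (expiry=14+10=24). clock=14
Final clock = 14
Final cache (unexpired): {d.com} -> size=1

Answer: clock=14 cache_size=1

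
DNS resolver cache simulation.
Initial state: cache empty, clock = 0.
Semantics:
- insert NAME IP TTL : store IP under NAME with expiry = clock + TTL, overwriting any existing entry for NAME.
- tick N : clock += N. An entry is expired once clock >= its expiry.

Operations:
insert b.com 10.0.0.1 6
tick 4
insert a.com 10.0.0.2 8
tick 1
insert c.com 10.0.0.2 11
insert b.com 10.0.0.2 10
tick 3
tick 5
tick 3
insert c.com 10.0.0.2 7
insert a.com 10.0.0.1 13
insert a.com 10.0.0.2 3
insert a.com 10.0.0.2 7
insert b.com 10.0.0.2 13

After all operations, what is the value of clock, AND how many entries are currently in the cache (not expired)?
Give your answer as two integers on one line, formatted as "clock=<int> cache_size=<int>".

Answer: clock=16 cache_size=3

Derivation:
Op 1: insert b.com -> 10.0.0.1 (expiry=0+6=6). clock=0
Op 2: tick 4 -> clock=4.
Op 3: insert a.com -> 10.0.0.2 (expiry=4+8=12). clock=4
Op 4: tick 1 -> clock=5.
Op 5: insert c.com -> 10.0.0.2 (expiry=5+11=16). clock=5
Op 6: insert b.com -> 10.0.0.2 (expiry=5+10=15). clock=5
Op 7: tick 3 -> clock=8.
Op 8: tick 5 -> clock=13. purged={a.com}
Op 9: tick 3 -> clock=16. purged={b.com,c.com}
Op 10: insert c.com -> 10.0.0.2 (expiry=16+7=23). clock=16
Op 11: insert a.com -> 10.0.0.1 (expiry=16+13=29). clock=16
Op 12: insert a.com -> 10.0.0.2 (expiry=16+3=19). clock=16
Op 13: insert a.com -> 10.0.0.2 (expiry=16+7=23). clock=16
Op 14: insert b.com -> 10.0.0.2 (expiry=16+13=29). clock=16
Final clock = 16
Final cache (unexpired): {a.com,b.com,c.com} -> size=3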